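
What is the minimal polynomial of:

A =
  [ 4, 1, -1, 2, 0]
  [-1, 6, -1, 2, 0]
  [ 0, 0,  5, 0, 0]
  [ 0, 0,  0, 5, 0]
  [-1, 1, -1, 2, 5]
x^2 - 10*x + 25

The characteristic polynomial is χ_A(x) = (x - 5)^5, so the eigenvalues are known. The minimal polynomial is
  m_A(x) = Π_λ (x − λ)^{k_λ}
where k_λ is the size of the *largest* Jordan block for λ (equivalently, the smallest k with (A − λI)^k v = 0 for every generalised eigenvector v of λ).

  λ = 5: largest Jordan block has size 2, contributing (x − 5)^2

So m_A(x) = (x - 5)^2 = x^2 - 10*x + 25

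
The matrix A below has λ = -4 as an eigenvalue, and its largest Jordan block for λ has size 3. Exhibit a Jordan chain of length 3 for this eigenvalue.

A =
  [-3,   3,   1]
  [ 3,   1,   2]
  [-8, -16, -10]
A Jordan chain for λ = -4 of length 3:
v_1 = (2, 2, -8)ᵀ
v_2 = (1, 3, -8)ᵀ
v_3 = (1, 0, 0)ᵀ

Let N = A − (-4)·I. We want v_3 with N^3 v_3 = 0 but N^2 v_3 ≠ 0; then v_{j-1} := N · v_j for j = 3, …, 2.

Pick v_3 = (1, 0, 0)ᵀ.
Then v_2 = N · v_3 = (1, 3, -8)ᵀ.
Then v_1 = N · v_2 = (2, 2, -8)ᵀ.

Sanity check: (A − (-4)·I) v_1 = (0, 0, 0)ᵀ = 0. ✓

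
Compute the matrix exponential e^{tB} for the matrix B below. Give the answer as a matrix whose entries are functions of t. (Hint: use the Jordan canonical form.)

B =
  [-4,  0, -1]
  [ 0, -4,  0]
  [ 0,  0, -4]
e^{tB} =
  [exp(-4*t), 0, -t*exp(-4*t)]
  [0, exp(-4*t), 0]
  [0, 0, exp(-4*t)]

Strategy: write B = P · J · P⁻¹ where J is a Jordan canonical form, so e^{tB} = P · e^{tJ} · P⁻¹, and e^{tJ} can be computed block-by-block.

B has Jordan form
J =
  [-4,  1,  0]
  [ 0, -4,  0]
  [ 0,  0, -4]
(up to reordering of blocks).

Per-block formulas:
  For a 2×2 Jordan block J_2(-4): exp(t · J_2(-4)) = e^(-4t)·(I + t·N), where N is the 2×2 nilpotent shift.
  For a 1×1 block at λ = -4: exp(t · [-4]) = [e^(-4t)].

After assembling e^{tJ} and conjugating by P, we get:

e^{tB} =
  [exp(-4*t), 0, -t*exp(-4*t)]
  [0, exp(-4*t), 0]
  [0, 0, exp(-4*t)]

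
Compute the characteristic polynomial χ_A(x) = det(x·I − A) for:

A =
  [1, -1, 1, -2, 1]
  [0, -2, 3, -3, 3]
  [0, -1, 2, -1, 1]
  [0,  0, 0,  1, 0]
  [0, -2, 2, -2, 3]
x^5 - 5*x^4 + 10*x^3 - 10*x^2 + 5*x - 1

Expanding det(x·I − A) (e.g. by cofactor expansion or by noting that A is similar to its Jordan form J, which has the same characteristic polynomial as A) gives
  χ_A(x) = x^5 - 5*x^4 + 10*x^3 - 10*x^2 + 5*x - 1
which factors as (x - 1)^5. The eigenvalues (with algebraic multiplicities) are λ = 1 with multiplicity 5.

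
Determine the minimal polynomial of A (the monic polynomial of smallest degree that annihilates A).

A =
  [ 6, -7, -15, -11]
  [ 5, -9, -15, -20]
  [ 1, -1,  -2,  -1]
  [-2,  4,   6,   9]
x^3 - 3*x^2 + 3*x - 1

The characteristic polynomial is χ_A(x) = (x - 1)^4, so the eigenvalues are known. The minimal polynomial is
  m_A(x) = Π_λ (x − λ)^{k_λ}
where k_λ is the size of the *largest* Jordan block for λ (equivalently, the smallest k with (A − λI)^k v = 0 for every generalised eigenvector v of λ).

  λ = 1: largest Jordan block has size 3, contributing (x − 1)^3

So m_A(x) = (x - 1)^3 = x^3 - 3*x^2 + 3*x - 1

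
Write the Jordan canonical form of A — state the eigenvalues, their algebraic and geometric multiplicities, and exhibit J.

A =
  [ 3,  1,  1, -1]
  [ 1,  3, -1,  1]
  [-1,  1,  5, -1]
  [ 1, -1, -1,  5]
J_2(4) ⊕ J_1(4) ⊕ J_1(4)

The characteristic polynomial is
  det(x·I − A) = x^4 - 16*x^3 + 96*x^2 - 256*x + 256 = (x - 4)^4

Eigenvalues and multiplicities (the geometric multiplicity of λ is n − rank(A − λI), which equals the number of Jordan blocks for λ):
  λ = 4: algebraic multiplicity = 4, geometric multiplicity = 3

Determining the block sizes for each eigenvalue:
  λ = 4: 3 blocks summing to 4 forces exactly one block of size 2 and the rest size 1 → block sizes [2, 1, 1]

Assembling the blocks gives a Jordan form
J =
  [4, 1, 0, 0]
  [0, 4, 0, 0]
  [0, 0, 4, 0]
  [0, 0, 0, 4]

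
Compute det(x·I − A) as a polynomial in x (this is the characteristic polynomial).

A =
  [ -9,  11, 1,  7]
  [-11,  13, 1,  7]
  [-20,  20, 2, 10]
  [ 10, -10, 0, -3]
x^4 - 3*x^3 - 6*x^2 + 28*x - 24

Expanding det(x·I − A) (e.g. by cofactor expansion or by noting that A is similar to its Jordan form J, which has the same characteristic polynomial as A) gives
  χ_A(x) = x^4 - 3*x^3 - 6*x^2 + 28*x - 24
which factors as (x - 2)^3*(x + 3). The eigenvalues (with algebraic multiplicities) are λ = -3 with multiplicity 1, λ = 2 with multiplicity 3.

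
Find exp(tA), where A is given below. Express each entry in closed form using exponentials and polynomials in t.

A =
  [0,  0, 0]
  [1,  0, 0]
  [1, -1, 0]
e^{tA} =
  [1, 0, 0]
  [t, 1, 0]
  [-t^2/2 + t, -t, 1]

Strategy: write A = P · J · P⁻¹ where J is a Jordan canonical form, so e^{tA} = P · e^{tJ} · P⁻¹, and e^{tJ} can be computed block-by-block.

A has Jordan form
J =
  [0, 1, 0]
  [0, 0, 1]
  [0, 0, 0]
(up to reordering of blocks).

Per-block formulas:
  For a 3×3 Jordan block J_3(0): exp(t · J_3(0)) = e^(0t)·(I + t·N + (t^2/2)·N^2), where N is the 3×3 nilpotent shift.

After assembling e^{tJ} and conjugating by P, we get:

e^{tA} =
  [1, 0, 0]
  [t, 1, 0]
  [-t^2/2 + t, -t, 1]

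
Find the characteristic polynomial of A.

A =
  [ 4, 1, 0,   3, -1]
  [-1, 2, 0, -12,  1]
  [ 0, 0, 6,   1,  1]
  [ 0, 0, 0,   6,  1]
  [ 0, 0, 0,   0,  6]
x^5 - 24*x^4 + 225*x^3 - 1026*x^2 + 2268*x - 1944

Expanding det(x·I − A) (e.g. by cofactor expansion or by noting that A is similar to its Jordan form J, which has the same characteristic polynomial as A) gives
  χ_A(x) = x^5 - 24*x^4 + 225*x^3 - 1026*x^2 + 2268*x - 1944
which factors as (x - 6)^3*(x - 3)^2. The eigenvalues (with algebraic multiplicities) are λ = 3 with multiplicity 2, λ = 6 with multiplicity 3.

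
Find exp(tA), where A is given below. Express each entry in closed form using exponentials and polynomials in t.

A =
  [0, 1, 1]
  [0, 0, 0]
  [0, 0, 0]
e^{tA} =
  [1, t, t]
  [0, 1, 0]
  [0, 0, 1]

Strategy: write A = P · J · P⁻¹ where J is a Jordan canonical form, so e^{tA} = P · e^{tJ} · P⁻¹, and e^{tJ} can be computed block-by-block.

A has Jordan form
J =
  [0, 1, 0]
  [0, 0, 0]
  [0, 0, 0]
(up to reordering of blocks).

Per-block formulas:
  For a 2×2 Jordan block J_2(0): exp(t · J_2(0)) = e^(0t)·(I + t·N), where N is the 2×2 nilpotent shift.
  For a 1×1 block at λ = 0: exp(t · [0]) = [e^(0t)].

After assembling e^{tJ} and conjugating by P, we get:

e^{tA} =
  [1, t, t]
  [0, 1, 0]
  [0, 0, 1]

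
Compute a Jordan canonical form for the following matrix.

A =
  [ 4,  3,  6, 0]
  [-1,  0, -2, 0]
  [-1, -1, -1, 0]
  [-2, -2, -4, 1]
J_2(1) ⊕ J_1(1) ⊕ J_1(1)

The characteristic polynomial is
  det(x·I − A) = x^4 - 4*x^3 + 6*x^2 - 4*x + 1 = (x - 1)^4

Eigenvalues and multiplicities (the geometric multiplicity of λ is n − rank(A − λI), which equals the number of Jordan blocks for λ):
  λ = 1: algebraic multiplicity = 4, geometric multiplicity = 3

Determining the block sizes for each eigenvalue:
  λ = 1: 3 blocks summing to 4 forces exactly one block of size 2 and the rest size 1 → block sizes [2, 1, 1]

Assembling the blocks gives a Jordan form
J =
  [1, 1, 0, 0]
  [0, 1, 0, 0]
  [0, 0, 1, 0]
  [0, 0, 0, 1]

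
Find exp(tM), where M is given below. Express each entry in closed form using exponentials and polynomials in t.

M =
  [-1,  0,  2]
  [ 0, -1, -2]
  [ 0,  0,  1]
e^{tM} =
  [exp(-t), 0, exp(t) - exp(-t)]
  [0, exp(-t), -exp(t) + exp(-t)]
  [0, 0, exp(t)]

Strategy: write M = P · J · P⁻¹ where J is a Jordan canonical form, so e^{tM} = P · e^{tJ} · P⁻¹, and e^{tJ} can be computed block-by-block.

M has Jordan form
J =
  [-1,  0, 0]
  [ 0, -1, 0]
  [ 0,  0, 1]
(up to reordering of blocks).

Per-block formulas:
  For a 1×1 block at λ = -1: exp(t · [-1]) = [e^(-1t)].
  For a 1×1 block at λ = 1: exp(t · [1]) = [e^(1t)].

After assembling e^{tJ} and conjugating by P, we get:

e^{tM} =
  [exp(-t), 0, exp(t) - exp(-t)]
  [0, exp(-t), -exp(t) + exp(-t)]
  [0, 0, exp(t)]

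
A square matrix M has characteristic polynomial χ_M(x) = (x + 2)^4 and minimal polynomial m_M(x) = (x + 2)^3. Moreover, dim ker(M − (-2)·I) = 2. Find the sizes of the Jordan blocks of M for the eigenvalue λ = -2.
Block sizes for λ = -2: [3, 1]

Step 1 — from the characteristic polynomial, algebraic multiplicity of λ = -2 is 4. From dim ker(M − (-2)·I) = 2, there are exactly 2 Jordan blocks for λ = -2.
Step 2 — from the minimal polynomial, the factor (x + 2)^3 tells us the largest block for λ = -2 has size 3.
Step 3 — with total size 4, 2 blocks, and largest block 3, the block sizes (in nonincreasing order) are [3, 1].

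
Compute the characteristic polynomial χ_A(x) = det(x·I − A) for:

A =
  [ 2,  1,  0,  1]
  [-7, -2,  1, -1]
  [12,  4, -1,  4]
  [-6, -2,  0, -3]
x^4 + 4*x^3 + 6*x^2 + 4*x + 1

Expanding det(x·I − A) (e.g. by cofactor expansion or by noting that A is similar to its Jordan form J, which has the same characteristic polynomial as A) gives
  χ_A(x) = x^4 + 4*x^3 + 6*x^2 + 4*x + 1
which factors as (x + 1)^4. The eigenvalues (with algebraic multiplicities) are λ = -1 with multiplicity 4.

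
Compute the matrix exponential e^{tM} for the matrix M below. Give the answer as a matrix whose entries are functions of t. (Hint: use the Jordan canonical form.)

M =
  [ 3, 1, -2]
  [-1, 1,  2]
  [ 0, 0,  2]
e^{tM} =
  [t*exp(2*t) + exp(2*t), t*exp(2*t), -2*t*exp(2*t)]
  [-t*exp(2*t), -t*exp(2*t) + exp(2*t), 2*t*exp(2*t)]
  [0, 0, exp(2*t)]

Strategy: write M = P · J · P⁻¹ where J is a Jordan canonical form, so e^{tM} = P · e^{tJ} · P⁻¹, and e^{tJ} can be computed block-by-block.

M has Jordan form
J =
  [2, 1, 0]
  [0, 2, 0]
  [0, 0, 2]
(up to reordering of blocks).

Per-block formulas:
  For a 2×2 Jordan block J_2(2): exp(t · J_2(2)) = e^(2t)·(I + t·N), where N is the 2×2 nilpotent shift.
  For a 1×1 block at λ = 2: exp(t · [2]) = [e^(2t)].

After assembling e^{tJ} and conjugating by P, we get:

e^{tM} =
  [t*exp(2*t) + exp(2*t), t*exp(2*t), -2*t*exp(2*t)]
  [-t*exp(2*t), -t*exp(2*t) + exp(2*t), 2*t*exp(2*t)]
  [0, 0, exp(2*t)]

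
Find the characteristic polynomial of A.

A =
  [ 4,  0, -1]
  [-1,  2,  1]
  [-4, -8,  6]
x^3 - 12*x^2 + 48*x - 64

Expanding det(x·I − A) (e.g. by cofactor expansion or by noting that A is similar to its Jordan form J, which has the same characteristic polynomial as A) gives
  χ_A(x) = x^3 - 12*x^2 + 48*x - 64
which factors as (x - 4)^3. The eigenvalues (with algebraic multiplicities) are λ = 4 with multiplicity 3.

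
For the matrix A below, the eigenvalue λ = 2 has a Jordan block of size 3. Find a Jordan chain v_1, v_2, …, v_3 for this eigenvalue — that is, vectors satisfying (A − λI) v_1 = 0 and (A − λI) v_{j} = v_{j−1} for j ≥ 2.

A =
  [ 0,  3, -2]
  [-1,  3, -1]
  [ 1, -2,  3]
A Jordan chain for λ = 2 of length 3:
v_1 = (-1, 0, 1)ᵀ
v_2 = (-2, -1, 1)ᵀ
v_3 = (1, 0, 0)ᵀ

Let N = A − (2)·I. We want v_3 with N^3 v_3 = 0 but N^2 v_3 ≠ 0; then v_{j-1} := N · v_j for j = 3, …, 2.

Pick v_3 = (1, 0, 0)ᵀ.
Then v_2 = N · v_3 = (-2, -1, 1)ᵀ.
Then v_1 = N · v_2 = (-1, 0, 1)ᵀ.

Sanity check: (A − (2)·I) v_1 = (0, 0, 0)ᵀ = 0. ✓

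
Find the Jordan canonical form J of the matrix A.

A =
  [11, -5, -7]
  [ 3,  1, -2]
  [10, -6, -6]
J_3(2)

The characteristic polynomial is
  det(x·I − A) = x^3 - 6*x^2 + 12*x - 8 = (x - 2)^3

Eigenvalues and multiplicities (the geometric multiplicity of λ is n − rank(A − λI), which equals the number of Jordan blocks for λ):
  λ = 2: algebraic multiplicity = 3, geometric multiplicity = 1

Determining the block sizes for each eigenvalue:
  λ = 2: one block (gm = 1), so the single block has size am = 3 → block sizes [3]

Assembling the blocks gives a Jordan form
J =
  [2, 1, 0]
  [0, 2, 1]
  [0, 0, 2]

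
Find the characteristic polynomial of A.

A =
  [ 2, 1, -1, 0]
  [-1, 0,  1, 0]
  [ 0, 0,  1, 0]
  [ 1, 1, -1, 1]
x^4 - 4*x^3 + 6*x^2 - 4*x + 1

Expanding det(x·I − A) (e.g. by cofactor expansion or by noting that A is similar to its Jordan form J, which has the same characteristic polynomial as A) gives
  χ_A(x) = x^4 - 4*x^3 + 6*x^2 - 4*x + 1
which factors as (x - 1)^4. The eigenvalues (with algebraic multiplicities) are λ = 1 with multiplicity 4.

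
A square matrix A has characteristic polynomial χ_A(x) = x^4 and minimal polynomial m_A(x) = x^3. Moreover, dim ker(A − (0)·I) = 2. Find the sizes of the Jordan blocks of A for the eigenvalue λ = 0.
Block sizes for λ = 0: [3, 1]

Step 1 — from the characteristic polynomial, algebraic multiplicity of λ = 0 is 4. From dim ker(A − (0)·I) = 2, there are exactly 2 Jordan blocks for λ = 0.
Step 2 — from the minimal polynomial, the factor (x − 0)^3 tells us the largest block for λ = 0 has size 3.
Step 3 — with total size 4, 2 blocks, and largest block 3, the block sizes (in nonincreasing order) are [3, 1].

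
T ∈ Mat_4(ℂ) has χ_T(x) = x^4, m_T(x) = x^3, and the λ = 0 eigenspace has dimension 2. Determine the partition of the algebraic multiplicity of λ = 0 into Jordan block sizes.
Block sizes for λ = 0: [3, 1]

Step 1 — from the characteristic polynomial, algebraic multiplicity of λ = 0 is 4. From dim ker(T − (0)·I) = 2, there are exactly 2 Jordan blocks for λ = 0.
Step 2 — from the minimal polynomial, the factor (x − 0)^3 tells us the largest block for λ = 0 has size 3.
Step 3 — with total size 4, 2 blocks, and largest block 3, the block sizes (in nonincreasing order) are [3, 1].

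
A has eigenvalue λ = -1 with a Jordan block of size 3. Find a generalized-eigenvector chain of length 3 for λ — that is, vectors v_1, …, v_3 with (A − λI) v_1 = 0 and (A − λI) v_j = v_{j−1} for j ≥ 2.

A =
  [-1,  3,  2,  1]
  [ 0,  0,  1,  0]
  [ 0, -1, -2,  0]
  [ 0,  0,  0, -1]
A Jordan chain for λ = -1 of length 3:
v_1 = (1, 0, 0, 0)ᵀ
v_2 = (3, 1, -1, 0)ᵀ
v_3 = (0, 1, 0, 0)ᵀ

Let N = A − (-1)·I. We want v_3 with N^3 v_3 = 0 but N^2 v_3 ≠ 0; then v_{j-1} := N · v_j for j = 3, …, 2.

Pick v_3 = (0, 1, 0, 0)ᵀ.
Then v_2 = N · v_3 = (3, 1, -1, 0)ᵀ.
Then v_1 = N · v_2 = (1, 0, 0, 0)ᵀ.

Sanity check: (A − (-1)·I) v_1 = (0, 0, 0, 0)ᵀ = 0. ✓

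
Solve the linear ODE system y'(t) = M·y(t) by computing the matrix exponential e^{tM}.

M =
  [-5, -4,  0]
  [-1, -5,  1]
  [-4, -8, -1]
e^{tM} =
  [2*t*exp(-3*t) - exp(-3*t) + 2*exp(-5*t), 4*t*exp(-3*t) - 4*exp(-3*t) + 4*exp(-5*t), -2*t*exp(-3*t) + exp(-3*t) - exp(-5*t)]
  [-t*exp(-3*t), -2*t*exp(-3*t) + exp(-3*t), t*exp(-3*t)]
  [-2*exp(-3*t) + 2*exp(-5*t), -4*exp(-3*t) + 4*exp(-5*t), 2*exp(-3*t) - exp(-5*t)]

Strategy: write M = P · J · P⁻¹ where J is a Jordan canonical form, so e^{tM} = P · e^{tJ} · P⁻¹, and e^{tJ} can be computed block-by-block.

M has Jordan form
J =
  [-5,  0,  0]
  [ 0, -3,  1]
  [ 0,  0, -3]
(up to reordering of blocks).

Per-block formulas:
  For a 2×2 Jordan block J_2(-3): exp(t · J_2(-3)) = e^(-3t)·(I + t·N), where N is the 2×2 nilpotent shift.
  For a 1×1 block at λ = -5: exp(t · [-5]) = [e^(-5t)].

After assembling e^{tJ} and conjugating by P, we get:

e^{tM} =
  [2*t*exp(-3*t) - exp(-3*t) + 2*exp(-5*t), 4*t*exp(-3*t) - 4*exp(-3*t) + 4*exp(-5*t), -2*t*exp(-3*t) + exp(-3*t) - exp(-5*t)]
  [-t*exp(-3*t), -2*t*exp(-3*t) + exp(-3*t), t*exp(-3*t)]
  [-2*exp(-3*t) + 2*exp(-5*t), -4*exp(-3*t) + 4*exp(-5*t), 2*exp(-3*t) - exp(-5*t)]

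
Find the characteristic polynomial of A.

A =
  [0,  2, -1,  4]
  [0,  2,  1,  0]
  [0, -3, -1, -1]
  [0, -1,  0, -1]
x^4

Expanding det(x·I − A) (e.g. by cofactor expansion or by noting that A is similar to its Jordan form J, which has the same characteristic polynomial as A) gives
  χ_A(x) = x^4
which factors as x^4. The eigenvalues (with algebraic multiplicities) are λ = 0 with multiplicity 4.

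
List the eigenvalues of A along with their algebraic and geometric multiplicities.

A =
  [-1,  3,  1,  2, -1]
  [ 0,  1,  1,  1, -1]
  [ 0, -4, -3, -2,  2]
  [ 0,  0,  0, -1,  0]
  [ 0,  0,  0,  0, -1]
λ = -1: alg = 5, geom = 3

Step 1 — factor the characteristic polynomial to read off the algebraic multiplicities:
  χ_A(x) = (x + 1)^5

Step 2 — compute geometric multiplicities via the rank-nullity identity g(λ) = n − rank(A − λI):
  rank(A − (-1)·I) = 2, so dim ker(A − (-1)·I) = n − 2 = 3

Summary:
  λ = -1: algebraic multiplicity = 5, geometric multiplicity = 3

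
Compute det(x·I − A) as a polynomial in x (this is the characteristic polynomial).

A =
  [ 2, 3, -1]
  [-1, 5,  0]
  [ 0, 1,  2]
x^3 - 9*x^2 + 27*x - 27

Expanding det(x·I − A) (e.g. by cofactor expansion or by noting that A is similar to its Jordan form J, which has the same characteristic polynomial as A) gives
  χ_A(x) = x^3 - 9*x^2 + 27*x - 27
which factors as (x - 3)^3. The eigenvalues (with algebraic multiplicities) are λ = 3 with multiplicity 3.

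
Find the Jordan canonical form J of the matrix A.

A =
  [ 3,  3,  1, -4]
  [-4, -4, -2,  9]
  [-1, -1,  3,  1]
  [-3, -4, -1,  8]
J_2(2) ⊕ J_2(3)

The characteristic polynomial is
  det(x·I − A) = x^4 - 10*x^3 + 37*x^2 - 60*x + 36 = (x - 3)^2*(x - 2)^2

Eigenvalues and multiplicities (the geometric multiplicity of λ is n − rank(A − λI), which equals the number of Jordan blocks for λ):
  λ = 2: algebraic multiplicity = 2, geometric multiplicity = 1
  λ = 3: algebraic multiplicity = 2, geometric multiplicity = 1

Determining the block sizes for each eigenvalue:
  λ = 2: one block (gm = 1), so the single block has size am = 2 → block sizes [2]
  λ = 3: one block (gm = 1), so the single block has size am = 2 → block sizes [2]

Assembling the blocks gives a Jordan form
J =
  [2, 1, 0, 0]
  [0, 2, 0, 0]
  [0, 0, 3, 1]
  [0, 0, 0, 3]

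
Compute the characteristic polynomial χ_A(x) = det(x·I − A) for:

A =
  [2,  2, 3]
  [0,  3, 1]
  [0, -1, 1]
x^3 - 6*x^2 + 12*x - 8

Expanding det(x·I − A) (e.g. by cofactor expansion or by noting that A is similar to its Jordan form J, which has the same characteristic polynomial as A) gives
  χ_A(x) = x^3 - 6*x^2 + 12*x - 8
which factors as (x - 2)^3. The eigenvalues (with algebraic multiplicities) are λ = 2 with multiplicity 3.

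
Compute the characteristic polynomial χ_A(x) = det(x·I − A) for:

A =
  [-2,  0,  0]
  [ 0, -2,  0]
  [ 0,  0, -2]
x^3 + 6*x^2 + 12*x + 8

Expanding det(x·I − A) (e.g. by cofactor expansion or by noting that A is similar to its Jordan form J, which has the same characteristic polynomial as A) gives
  χ_A(x) = x^3 + 6*x^2 + 12*x + 8
which factors as (x + 2)^3. The eigenvalues (with algebraic multiplicities) are λ = -2 with multiplicity 3.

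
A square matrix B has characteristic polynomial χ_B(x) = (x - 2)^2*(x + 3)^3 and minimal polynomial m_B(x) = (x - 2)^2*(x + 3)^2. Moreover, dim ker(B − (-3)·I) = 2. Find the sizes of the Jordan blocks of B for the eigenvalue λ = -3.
Block sizes for λ = -3: [2, 1]

Step 1 — from the characteristic polynomial, algebraic multiplicity of λ = -3 is 3. From dim ker(B − (-3)·I) = 2, there are exactly 2 Jordan blocks for λ = -3.
Step 2 — from the minimal polynomial, the factor (x + 3)^2 tells us the largest block for λ = -3 has size 2.
Step 3 — with total size 3, 2 blocks, and largest block 2, the block sizes (in nonincreasing order) are [2, 1].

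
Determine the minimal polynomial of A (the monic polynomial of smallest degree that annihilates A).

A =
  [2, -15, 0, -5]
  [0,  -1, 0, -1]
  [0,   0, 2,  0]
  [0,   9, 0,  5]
x^2 - 4*x + 4

The characteristic polynomial is χ_A(x) = (x - 2)^4, so the eigenvalues are known. The minimal polynomial is
  m_A(x) = Π_λ (x − λ)^{k_λ}
where k_λ is the size of the *largest* Jordan block for λ (equivalently, the smallest k with (A − λI)^k v = 0 for every generalised eigenvector v of λ).

  λ = 2: largest Jordan block has size 2, contributing (x − 2)^2

So m_A(x) = (x - 2)^2 = x^2 - 4*x + 4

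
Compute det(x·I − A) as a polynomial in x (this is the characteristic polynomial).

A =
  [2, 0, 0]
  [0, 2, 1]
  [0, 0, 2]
x^3 - 6*x^2 + 12*x - 8

Expanding det(x·I − A) (e.g. by cofactor expansion or by noting that A is similar to its Jordan form J, which has the same characteristic polynomial as A) gives
  χ_A(x) = x^3 - 6*x^2 + 12*x - 8
which factors as (x - 2)^3. The eigenvalues (with algebraic multiplicities) are λ = 2 with multiplicity 3.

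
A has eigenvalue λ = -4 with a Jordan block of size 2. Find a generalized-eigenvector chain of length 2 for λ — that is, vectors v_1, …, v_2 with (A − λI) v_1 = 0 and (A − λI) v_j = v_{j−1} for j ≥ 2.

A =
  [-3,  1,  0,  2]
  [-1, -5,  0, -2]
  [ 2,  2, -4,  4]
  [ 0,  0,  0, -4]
A Jordan chain for λ = -4 of length 2:
v_1 = (1, -1, 2, 0)ᵀ
v_2 = (1, 0, 0, 0)ᵀ

Let N = A − (-4)·I. We want v_2 with N^2 v_2 = 0 but N^1 v_2 ≠ 0; then v_{j-1} := N · v_j for j = 2, …, 2.

Pick v_2 = (1, 0, 0, 0)ᵀ.
Then v_1 = N · v_2 = (1, -1, 2, 0)ᵀ.

Sanity check: (A − (-4)·I) v_1 = (0, 0, 0, 0)ᵀ = 0. ✓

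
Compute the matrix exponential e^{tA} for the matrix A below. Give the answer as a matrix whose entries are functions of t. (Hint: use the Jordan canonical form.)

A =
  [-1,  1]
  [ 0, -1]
e^{tA} =
  [exp(-t), t*exp(-t)]
  [0, exp(-t)]

Strategy: write A = P · J · P⁻¹ where J is a Jordan canonical form, so e^{tA} = P · e^{tJ} · P⁻¹, and e^{tJ} can be computed block-by-block.

A has Jordan form
J =
  [-1,  1]
  [ 0, -1]
(up to reordering of blocks).

Per-block formulas:
  For a 2×2 Jordan block J_2(-1): exp(t · J_2(-1)) = e^(-1t)·(I + t·N), where N is the 2×2 nilpotent shift.

After assembling e^{tJ} and conjugating by P, we get:

e^{tA} =
  [exp(-t), t*exp(-t)]
  [0, exp(-t)]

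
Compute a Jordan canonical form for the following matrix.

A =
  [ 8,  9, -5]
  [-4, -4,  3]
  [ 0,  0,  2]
J_3(2)

The characteristic polynomial is
  det(x·I − A) = x^3 - 6*x^2 + 12*x - 8 = (x - 2)^3

Eigenvalues and multiplicities (the geometric multiplicity of λ is n − rank(A − λI), which equals the number of Jordan blocks for λ):
  λ = 2: algebraic multiplicity = 3, geometric multiplicity = 1

Determining the block sizes for each eigenvalue:
  λ = 2: one block (gm = 1), so the single block has size am = 3 → block sizes [3]

Assembling the blocks gives a Jordan form
J =
  [2, 1, 0]
  [0, 2, 1]
  [0, 0, 2]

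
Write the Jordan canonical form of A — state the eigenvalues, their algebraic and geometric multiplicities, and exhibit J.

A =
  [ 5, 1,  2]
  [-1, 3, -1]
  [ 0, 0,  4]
J_3(4)

The characteristic polynomial is
  det(x·I − A) = x^3 - 12*x^2 + 48*x - 64 = (x - 4)^3

Eigenvalues and multiplicities (the geometric multiplicity of λ is n − rank(A − λI), which equals the number of Jordan blocks for λ):
  λ = 4: algebraic multiplicity = 3, geometric multiplicity = 1

Determining the block sizes for each eigenvalue:
  λ = 4: one block (gm = 1), so the single block has size am = 3 → block sizes [3]

Assembling the blocks gives a Jordan form
J =
  [4, 1, 0]
  [0, 4, 1]
  [0, 0, 4]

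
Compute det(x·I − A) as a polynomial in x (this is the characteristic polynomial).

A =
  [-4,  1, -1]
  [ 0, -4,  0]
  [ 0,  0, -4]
x^3 + 12*x^2 + 48*x + 64

Expanding det(x·I − A) (e.g. by cofactor expansion or by noting that A is similar to its Jordan form J, which has the same characteristic polynomial as A) gives
  χ_A(x) = x^3 + 12*x^2 + 48*x + 64
which factors as (x + 4)^3. The eigenvalues (with algebraic multiplicities) are λ = -4 with multiplicity 3.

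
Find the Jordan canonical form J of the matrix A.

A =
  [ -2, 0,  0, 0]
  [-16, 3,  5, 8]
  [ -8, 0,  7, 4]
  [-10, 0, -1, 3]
J_1(-2) ⊕ J_1(3) ⊕ J_2(5)

The characteristic polynomial is
  det(x·I − A) = x^4 - 11*x^3 + 29*x^2 + 35*x - 150 = (x - 5)^2*(x - 3)*(x + 2)

Eigenvalues and multiplicities (the geometric multiplicity of λ is n − rank(A − λI), which equals the number of Jordan blocks for λ):
  λ = -2: algebraic multiplicity = 1, geometric multiplicity = 1
  λ = 3: algebraic multiplicity = 1, geometric multiplicity = 1
  λ = 5: algebraic multiplicity = 2, geometric multiplicity = 1

Determining the block sizes for each eigenvalue:
  λ = -2: one block (gm = 1), so the single block has size am = 1 → block sizes [1]
  λ = 3: one block (gm = 1), so the single block has size am = 1 → block sizes [1]
  λ = 5: one block (gm = 1), so the single block has size am = 2 → block sizes [2]

Assembling the blocks gives a Jordan form
J =
  [-2, 0, 0, 0]
  [ 0, 3, 0, 0]
  [ 0, 0, 5, 1]
  [ 0, 0, 0, 5]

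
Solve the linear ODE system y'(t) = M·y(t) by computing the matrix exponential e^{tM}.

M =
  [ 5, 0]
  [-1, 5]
e^{tM} =
  [exp(5*t), 0]
  [-t*exp(5*t), exp(5*t)]

Strategy: write M = P · J · P⁻¹ where J is a Jordan canonical form, so e^{tM} = P · e^{tJ} · P⁻¹, and e^{tJ} can be computed block-by-block.

M has Jordan form
J =
  [5, 1]
  [0, 5]
(up to reordering of blocks).

Per-block formulas:
  For a 2×2 Jordan block J_2(5): exp(t · J_2(5)) = e^(5t)·(I + t·N), where N is the 2×2 nilpotent shift.

After assembling e^{tJ} and conjugating by P, we get:

e^{tM} =
  [exp(5*t), 0]
  [-t*exp(5*t), exp(5*t)]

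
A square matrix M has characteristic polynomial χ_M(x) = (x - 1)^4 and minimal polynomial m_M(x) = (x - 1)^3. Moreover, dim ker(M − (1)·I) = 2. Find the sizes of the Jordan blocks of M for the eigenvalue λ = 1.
Block sizes for λ = 1: [3, 1]

Step 1 — from the characteristic polynomial, algebraic multiplicity of λ = 1 is 4. From dim ker(M − (1)·I) = 2, there are exactly 2 Jordan blocks for λ = 1.
Step 2 — from the minimal polynomial, the factor (x − 1)^3 tells us the largest block for λ = 1 has size 3.
Step 3 — with total size 4, 2 blocks, and largest block 3, the block sizes (in nonincreasing order) are [3, 1].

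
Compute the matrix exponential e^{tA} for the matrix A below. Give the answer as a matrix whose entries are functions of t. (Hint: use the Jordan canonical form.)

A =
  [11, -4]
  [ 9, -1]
e^{tA} =
  [6*t*exp(5*t) + exp(5*t), -4*t*exp(5*t)]
  [9*t*exp(5*t), -6*t*exp(5*t) + exp(5*t)]

Strategy: write A = P · J · P⁻¹ where J is a Jordan canonical form, so e^{tA} = P · e^{tJ} · P⁻¹, and e^{tJ} can be computed block-by-block.

A has Jordan form
J =
  [5, 1]
  [0, 5]
(up to reordering of blocks).

Per-block formulas:
  For a 2×2 Jordan block J_2(5): exp(t · J_2(5)) = e^(5t)·(I + t·N), where N is the 2×2 nilpotent shift.

After assembling e^{tJ} and conjugating by P, we get:

e^{tA} =
  [6*t*exp(5*t) + exp(5*t), -4*t*exp(5*t)]
  [9*t*exp(5*t), -6*t*exp(5*t) + exp(5*t)]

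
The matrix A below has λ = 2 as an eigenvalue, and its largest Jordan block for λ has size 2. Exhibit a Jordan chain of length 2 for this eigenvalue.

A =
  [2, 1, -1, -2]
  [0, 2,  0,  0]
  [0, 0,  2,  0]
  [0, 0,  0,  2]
A Jordan chain for λ = 2 of length 2:
v_1 = (1, 0, 0, 0)ᵀ
v_2 = (0, 1, 0, 0)ᵀ

Let N = A − (2)·I. We want v_2 with N^2 v_2 = 0 but N^1 v_2 ≠ 0; then v_{j-1} := N · v_j for j = 2, …, 2.

Pick v_2 = (0, 1, 0, 0)ᵀ.
Then v_1 = N · v_2 = (1, 0, 0, 0)ᵀ.

Sanity check: (A − (2)·I) v_1 = (0, 0, 0, 0)ᵀ = 0. ✓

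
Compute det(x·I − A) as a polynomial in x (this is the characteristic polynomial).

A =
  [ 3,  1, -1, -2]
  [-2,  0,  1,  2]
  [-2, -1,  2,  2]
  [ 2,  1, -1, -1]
x^4 - 4*x^3 + 6*x^2 - 4*x + 1

Expanding det(x·I − A) (e.g. by cofactor expansion or by noting that A is similar to its Jordan form J, which has the same characteristic polynomial as A) gives
  χ_A(x) = x^4 - 4*x^3 + 6*x^2 - 4*x + 1
which factors as (x - 1)^4. The eigenvalues (with algebraic multiplicities) are λ = 1 with multiplicity 4.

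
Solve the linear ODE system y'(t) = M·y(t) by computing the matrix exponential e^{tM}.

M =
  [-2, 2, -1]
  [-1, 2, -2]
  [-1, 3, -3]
e^{tM} =
  [-t*exp(-t) + exp(-t), t^2*exp(-t)/2 + 2*t*exp(-t), -t^2*exp(-t)/2 - t*exp(-t)]
  [-t*exp(-t), t^2*exp(-t)/2 + 3*t*exp(-t) + exp(-t), -t^2*exp(-t)/2 - 2*t*exp(-t)]
  [-t*exp(-t), t^2*exp(-t)/2 + 3*t*exp(-t), -t^2*exp(-t)/2 - 2*t*exp(-t) + exp(-t)]

Strategy: write M = P · J · P⁻¹ where J is a Jordan canonical form, so e^{tM} = P · e^{tJ} · P⁻¹, and e^{tJ} can be computed block-by-block.

M has Jordan form
J =
  [-1,  1,  0]
  [ 0, -1,  1]
  [ 0,  0, -1]
(up to reordering of blocks).

Per-block formulas:
  For a 3×3 Jordan block J_3(-1): exp(t · J_3(-1)) = e^(-1t)·(I + t·N + (t^2/2)·N^2), where N is the 3×3 nilpotent shift.

After assembling e^{tJ} and conjugating by P, we get:

e^{tM} =
  [-t*exp(-t) + exp(-t), t^2*exp(-t)/2 + 2*t*exp(-t), -t^2*exp(-t)/2 - t*exp(-t)]
  [-t*exp(-t), t^2*exp(-t)/2 + 3*t*exp(-t) + exp(-t), -t^2*exp(-t)/2 - 2*t*exp(-t)]
  [-t*exp(-t), t^2*exp(-t)/2 + 3*t*exp(-t), -t^2*exp(-t)/2 - 2*t*exp(-t) + exp(-t)]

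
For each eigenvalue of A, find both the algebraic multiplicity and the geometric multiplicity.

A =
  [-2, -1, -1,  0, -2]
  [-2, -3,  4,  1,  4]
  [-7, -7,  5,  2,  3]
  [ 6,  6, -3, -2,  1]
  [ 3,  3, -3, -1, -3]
λ = -1: alg = 5, geom = 2

Step 1 — factor the characteristic polynomial to read off the algebraic multiplicities:
  χ_A(x) = (x + 1)^5

Step 2 — compute geometric multiplicities via the rank-nullity identity g(λ) = n − rank(A − λI):
  rank(A − (-1)·I) = 3, so dim ker(A − (-1)·I) = n − 3 = 2

Summary:
  λ = -1: algebraic multiplicity = 5, geometric multiplicity = 2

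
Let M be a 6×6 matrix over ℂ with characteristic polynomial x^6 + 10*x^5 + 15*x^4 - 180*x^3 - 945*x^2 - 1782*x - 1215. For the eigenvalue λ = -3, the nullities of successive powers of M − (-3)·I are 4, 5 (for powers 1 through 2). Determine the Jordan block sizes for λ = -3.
Block sizes for λ = -3: [2, 1, 1, 1]

From the dimensions of kernels of powers, the number of Jordan blocks of size at least j is d_j − d_{j−1} where d_j = dim ker(N^j) (with d_0 = 0). Computing the differences gives [4, 1].
The number of blocks of size exactly k is (#blocks of size ≥ k) − (#blocks of size ≥ k + 1), so the partition is: 3 block(s) of size 1, 1 block(s) of size 2.
In nonincreasing order the block sizes are [2, 1, 1, 1].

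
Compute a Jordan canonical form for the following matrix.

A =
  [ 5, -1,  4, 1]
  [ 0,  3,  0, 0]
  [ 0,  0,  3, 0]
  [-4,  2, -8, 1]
J_2(3) ⊕ J_1(3) ⊕ J_1(3)

The characteristic polynomial is
  det(x·I − A) = x^4 - 12*x^3 + 54*x^2 - 108*x + 81 = (x - 3)^4

Eigenvalues and multiplicities (the geometric multiplicity of λ is n − rank(A − λI), which equals the number of Jordan blocks for λ):
  λ = 3: algebraic multiplicity = 4, geometric multiplicity = 3

Determining the block sizes for each eigenvalue:
  λ = 3: 3 blocks summing to 4 forces exactly one block of size 2 and the rest size 1 → block sizes [2, 1, 1]

Assembling the blocks gives a Jordan form
J =
  [3, 1, 0, 0]
  [0, 3, 0, 0]
  [0, 0, 3, 0]
  [0, 0, 0, 3]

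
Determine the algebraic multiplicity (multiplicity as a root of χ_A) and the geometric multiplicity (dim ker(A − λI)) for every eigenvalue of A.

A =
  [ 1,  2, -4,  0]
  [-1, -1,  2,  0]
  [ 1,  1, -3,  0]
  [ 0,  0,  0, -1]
λ = -1: alg = 4, geom = 2

Step 1 — factor the characteristic polynomial to read off the algebraic multiplicities:
  χ_A(x) = (x + 1)^4

Step 2 — compute geometric multiplicities via the rank-nullity identity g(λ) = n − rank(A − λI):
  rank(A − (-1)·I) = 2, so dim ker(A − (-1)·I) = n − 2 = 2

Summary:
  λ = -1: algebraic multiplicity = 4, geometric multiplicity = 2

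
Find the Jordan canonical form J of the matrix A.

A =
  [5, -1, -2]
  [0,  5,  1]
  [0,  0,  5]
J_3(5)

The characteristic polynomial is
  det(x·I − A) = x^3 - 15*x^2 + 75*x - 125 = (x - 5)^3

Eigenvalues and multiplicities (the geometric multiplicity of λ is n − rank(A − λI), which equals the number of Jordan blocks for λ):
  λ = 5: algebraic multiplicity = 3, geometric multiplicity = 1

Determining the block sizes for each eigenvalue:
  λ = 5: one block (gm = 1), so the single block has size am = 3 → block sizes [3]

Assembling the blocks gives a Jordan form
J =
  [5, 1, 0]
  [0, 5, 1]
  [0, 0, 5]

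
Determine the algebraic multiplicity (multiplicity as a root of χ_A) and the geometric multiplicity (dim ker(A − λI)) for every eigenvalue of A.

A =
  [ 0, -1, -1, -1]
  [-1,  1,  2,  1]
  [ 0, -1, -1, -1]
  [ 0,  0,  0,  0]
λ = 0: alg = 4, geom = 2

Step 1 — factor the characteristic polynomial to read off the algebraic multiplicities:
  χ_A(x) = x^4

Step 2 — compute geometric multiplicities via the rank-nullity identity g(λ) = n − rank(A − λI):
  rank(A − (0)·I) = 2, so dim ker(A − (0)·I) = n − 2 = 2

Summary:
  λ = 0: algebraic multiplicity = 4, geometric multiplicity = 2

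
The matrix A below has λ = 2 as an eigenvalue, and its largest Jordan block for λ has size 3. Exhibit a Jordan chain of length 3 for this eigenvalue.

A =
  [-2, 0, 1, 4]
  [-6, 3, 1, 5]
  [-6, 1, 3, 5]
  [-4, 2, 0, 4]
A Jordan chain for λ = 2 of length 3:
v_1 = (-6, -8, -8, -4)ᵀ
v_2 = (-4, -6, -6, -4)ᵀ
v_3 = (1, 0, 0, 0)ᵀ

Let N = A − (2)·I. We want v_3 with N^3 v_3 = 0 but N^2 v_3 ≠ 0; then v_{j-1} := N · v_j for j = 3, …, 2.

Pick v_3 = (1, 0, 0, 0)ᵀ.
Then v_2 = N · v_3 = (-4, -6, -6, -4)ᵀ.
Then v_1 = N · v_2 = (-6, -8, -8, -4)ᵀ.

Sanity check: (A − (2)·I) v_1 = (0, 0, 0, 0)ᵀ = 0. ✓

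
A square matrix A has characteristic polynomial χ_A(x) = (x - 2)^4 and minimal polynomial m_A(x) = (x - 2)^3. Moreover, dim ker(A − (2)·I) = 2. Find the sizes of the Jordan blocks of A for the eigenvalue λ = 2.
Block sizes for λ = 2: [3, 1]

Step 1 — from the characteristic polynomial, algebraic multiplicity of λ = 2 is 4. From dim ker(A − (2)·I) = 2, there are exactly 2 Jordan blocks for λ = 2.
Step 2 — from the minimal polynomial, the factor (x − 2)^3 tells us the largest block for λ = 2 has size 3.
Step 3 — with total size 4, 2 blocks, and largest block 3, the block sizes (in nonincreasing order) are [3, 1].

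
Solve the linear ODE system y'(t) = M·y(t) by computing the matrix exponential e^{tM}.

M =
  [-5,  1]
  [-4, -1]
e^{tM} =
  [-2*t*exp(-3*t) + exp(-3*t), t*exp(-3*t)]
  [-4*t*exp(-3*t), 2*t*exp(-3*t) + exp(-3*t)]

Strategy: write M = P · J · P⁻¹ where J is a Jordan canonical form, so e^{tM} = P · e^{tJ} · P⁻¹, and e^{tJ} can be computed block-by-block.

M has Jordan form
J =
  [-3,  1]
  [ 0, -3]
(up to reordering of blocks).

Per-block formulas:
  For a 2×2 Jordan block J_2(-3): exp(t · J_2(-3)) = e^(-3t)·(I + t·N), where N is the 2×2 nilpotent shift.

After assembling e^{tJ} and conjugating by P, we get:

e^{tM} =
  [-2*t*exp(-3*t) + exp(-3*t), t*exp(-3*t)]
  [-4*t*exp(-3*t), 2*t*exp(-3*t) + exp(-3*t)]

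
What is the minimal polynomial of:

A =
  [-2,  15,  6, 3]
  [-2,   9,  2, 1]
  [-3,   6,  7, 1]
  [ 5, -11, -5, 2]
x^3 - 12*x^2 + 48*x - 64

The characteristic polynomial is χ_A(x) = (x - 4)^4, so the eigenvalues are known. The minimal polynomial is
  m_A(x) = Π_λ (x − λ)^{k_λ}
where k_λ is the size of the *largest* Jordan block for λ (equivalently, the smallest k with (A − λI)^k v = 0 for every generalised eigenvector v of λ).

  λ = 4: largest Jordan block has size 3, contributing (x − 4)^3

So m_A(x) = (x - 4)^3 = x^3 - 12*x^2 + 48*x - 64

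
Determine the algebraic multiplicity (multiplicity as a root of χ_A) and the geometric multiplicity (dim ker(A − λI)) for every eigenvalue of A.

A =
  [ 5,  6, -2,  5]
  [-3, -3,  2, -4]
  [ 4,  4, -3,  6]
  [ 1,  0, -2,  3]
λ = 0: alg = 2, geom = 1; λ = 1: alg = 2, geom = 2

Step 1 — factor the characteristic polynomial to read off the algebraic multiplicities:
  χ_A(x) = x^2*(x - 1)^2

Step 2 — compute geometric multiplicities via the rank-nullity identity g(λ) = n − rank(A − λI):
  rank(A − (0)·I) = 3, so dim ker(A − (0)·I) = n − 3 = 1
  rank(A − (1)·I) = 2, so dim ker(A − (1)·I) = n − 2 = 2

Summary:
  λ = 0: algebraic multiplicity = 2, geometric multiplicity = 1
  λ = 1: algebraic multiplicity = 2, geometric multiplicity = 2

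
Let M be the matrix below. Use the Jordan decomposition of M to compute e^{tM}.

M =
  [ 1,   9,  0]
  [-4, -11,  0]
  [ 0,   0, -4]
e^{tM} =
  [6*t*exp(-5*t) + exp(-5*t), 9*t*exp(-5*t), 0]
  [-4*t*exp(-5*t), -6*t*exp(-5*t) + exp(-5*t), 0]
  [0, 0, exp(-4*t)]

Strategy: write M = P · J · P⁻¹ where J is a Jordan canonical form, so e^{tM} = P · e^{tJ} · P⁻¹, and e^{tJ} can be computed block-by-block.

M has Jordan form
J =
  [-5,  1,  0]
  [ 0, -5,  0]
  [ 0,  0, -4]
(up to reordering of blocks).

Per-block formulas:
  For a 2×2 Jordan block J_2(-5): exp(t · J_2(-5)) = e^(-5t)·(I + t·N), where N is the 2×2 nilpotent shift.
  For a 1×1 block at λ = -4: exp(t · [-4]) = [e^(-4t)].

After assembling e^{tJ} and conjugating by P, we get:

e^{tM} =
  [6*t*exp(-5*t) + exp(-5*t), 9*t*exp(-5*t), 0]
  [-4*t*exp(-5*t), -6*t*exp(-5*t) + exp(-5*t), 0]
  [0, 0, exp(-4*t)]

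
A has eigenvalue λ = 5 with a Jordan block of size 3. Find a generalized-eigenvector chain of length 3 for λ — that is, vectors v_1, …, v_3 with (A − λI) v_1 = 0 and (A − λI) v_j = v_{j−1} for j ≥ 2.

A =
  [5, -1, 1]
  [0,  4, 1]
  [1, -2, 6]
A Jordan chain for λ = 5 of length 3:
v_1 = (1, 1, 1)ᵀ
v_2 = (0, 0, 1)ᵀ
v_3 = (1, 0, 0)ᵀ

Let N = A − (5)·I. We want v_3 with N^3 v_3 = 0 but N^2 v_3 ≠ 0; then v_{j-1} := N · v_j for j = 3, …, 2.

Pick v_3 = (1, 0, 0)ᵀ.
Then v_2 = N · v_3 = (0, 0, 1)ᵀ.
Then v_1 = N · v_2 = (1, 1, 1)ᵀ.

Sanity check: (A − (5)·I) v_1 = (0, 0, 0)ᵀ = 0. ✓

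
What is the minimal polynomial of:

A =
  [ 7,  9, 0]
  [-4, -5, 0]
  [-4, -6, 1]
x^2 - 2*x + 1

The characteristic polynomial is χ_A(x) = (x - 1)^3, so the eigenvalues are known. The minimal polynomial is
  m_A(x) = Π_λ (x − λ)^{k_λ}
where k_λ is the size of the *largest* Jordan block for λ (equivalently, the smallest k with (A − λI)^k v = 0 for every generalised eigenvector v of λ).

  λ = 1: largest Jordan block has size 2, contributing (x − 1)^2

So m_A(x) = (x - 1)^2 = x^2 - 2*x + 1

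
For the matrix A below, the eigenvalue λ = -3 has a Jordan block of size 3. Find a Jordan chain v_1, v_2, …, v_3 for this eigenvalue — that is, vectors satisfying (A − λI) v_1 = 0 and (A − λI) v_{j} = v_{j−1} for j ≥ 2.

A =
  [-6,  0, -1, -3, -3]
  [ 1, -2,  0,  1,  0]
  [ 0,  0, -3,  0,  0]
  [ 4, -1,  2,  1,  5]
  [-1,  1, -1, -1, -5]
A Jordan chain for λ = -3 of length 3:
v_1 = (0, 2, 0, -2, 2)ᵀ
v_2 = (-3, 1, 0, 4, -1)ᵀ
v_3 = (1, 0, 0, 0, 0)ᵀ

Let N = A − (-3)·I. We want v_3 with N^3 v_3 = 0 but N^2 v_3 ≠ 0; then v_{j-1} := N · v_j for j = 3, …, 2.

Pick v_3 = (1, 0, 0, 0, 0)ᵀ.
Then v_2 = N · v_3 = (-3, 1, 0, 4, -1)ᵀ.
Then v_1 = N · v_2 = (0, 2, 0, -2, 2)ᵀ.

Sanity check: (A − (-3)·I) v_1 = (0, 0, 0, 0, 0)ᵀ = 0. ✓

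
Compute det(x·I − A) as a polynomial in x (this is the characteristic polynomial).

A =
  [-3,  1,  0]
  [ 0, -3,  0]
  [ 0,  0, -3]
x^3 + 9*x^2 + 27*x + 27

Expanding det(x·I − A) (e.g. by cofactor expansion or by noting that A is similar to its Jordan form J, which has the same characteristic polynomial as A) gives
  χ_A(x) = x^3 + 9*x^2 + 27*x + 27
which factors as (x + 3)^3. The eigenvalues (with algebraic multiplicities) are λ = -3 with multiplicity 3.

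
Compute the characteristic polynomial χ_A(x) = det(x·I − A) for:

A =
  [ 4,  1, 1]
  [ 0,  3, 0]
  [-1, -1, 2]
x^3 - 9*x^2 + 27*x - 27

Expanding det(x·I − A) (e.g. by cofactor expansion or by noting that A is similar to its Jordan form J, which has the same characteristic polynomial as A) gives
  χ_A(x) = x^3 - 9*x^2 + 27*x - 27
which factors as (x - 3)^3. The eigenvalues (with algebraic multiplicities) are λ = 3 with multiplicity 3.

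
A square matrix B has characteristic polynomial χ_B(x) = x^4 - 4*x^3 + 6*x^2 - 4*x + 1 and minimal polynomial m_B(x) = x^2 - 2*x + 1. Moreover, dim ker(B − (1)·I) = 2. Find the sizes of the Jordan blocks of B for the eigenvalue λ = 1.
Block sizes for λ = 1: [2, 2]

Step 1 — from the characteristic polynomial, algebraic multiplicity of λ = 1 is 4. From dim ker(B − (1)·I) = 2, there are exactly 2 Jordan blocks for λ = 1.
Step 2 — from the minimal polynomial, the factor (x − 1)^2 tells us the largest block for λ = 1 has size 2.
Step 3 — with total size 4, 2 blocks, and largest block 2, the block sizes (in nonincreasing order) are [2, 2].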